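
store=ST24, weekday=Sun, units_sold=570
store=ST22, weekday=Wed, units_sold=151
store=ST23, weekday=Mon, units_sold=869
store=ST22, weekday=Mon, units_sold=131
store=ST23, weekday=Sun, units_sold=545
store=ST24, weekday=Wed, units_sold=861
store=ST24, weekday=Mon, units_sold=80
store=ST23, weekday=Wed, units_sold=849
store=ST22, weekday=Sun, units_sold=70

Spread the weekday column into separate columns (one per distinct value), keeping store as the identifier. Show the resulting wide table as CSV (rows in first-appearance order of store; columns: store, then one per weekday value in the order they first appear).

Columns: store plus the 3 distinct weekday values (Sun, Wed, Mon).
For example, row ST24 column Sun takes units_sold=570 from the long row (ST24, Sun).

store,Sun,Wed,Mon
ST24,570,861,80
ST22,70,151,131
ST23,545,849,869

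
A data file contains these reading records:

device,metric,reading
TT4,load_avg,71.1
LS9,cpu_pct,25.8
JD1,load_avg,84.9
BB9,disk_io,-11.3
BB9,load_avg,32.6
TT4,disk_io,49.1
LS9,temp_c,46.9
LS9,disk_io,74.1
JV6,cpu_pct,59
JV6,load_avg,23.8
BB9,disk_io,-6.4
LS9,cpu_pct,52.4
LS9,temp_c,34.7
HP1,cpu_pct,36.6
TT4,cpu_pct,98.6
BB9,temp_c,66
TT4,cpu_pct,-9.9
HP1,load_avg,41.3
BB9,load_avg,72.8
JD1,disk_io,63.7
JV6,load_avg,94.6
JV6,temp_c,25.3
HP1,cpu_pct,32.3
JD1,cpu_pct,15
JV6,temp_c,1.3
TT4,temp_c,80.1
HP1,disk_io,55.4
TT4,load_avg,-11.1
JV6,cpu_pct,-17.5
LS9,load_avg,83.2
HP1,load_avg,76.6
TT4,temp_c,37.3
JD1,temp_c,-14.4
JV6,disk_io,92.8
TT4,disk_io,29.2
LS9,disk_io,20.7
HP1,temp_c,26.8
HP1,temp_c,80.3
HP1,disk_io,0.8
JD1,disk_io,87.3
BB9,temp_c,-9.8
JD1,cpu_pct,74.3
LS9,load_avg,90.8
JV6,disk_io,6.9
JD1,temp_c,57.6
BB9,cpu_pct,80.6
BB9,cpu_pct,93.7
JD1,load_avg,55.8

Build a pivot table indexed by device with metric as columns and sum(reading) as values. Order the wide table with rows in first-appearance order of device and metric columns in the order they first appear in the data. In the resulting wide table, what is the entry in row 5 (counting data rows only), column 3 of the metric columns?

99.7

With rows in first-appearance order of device, row 5 is device=JV6. metric columns in first-appearance order: load_avg, cpu_pct, disk_io, temp_c; column 3 is disk_io.
Long rows with device=JV6, metric=disk_io: 92.8 + 6.9 = 99.7.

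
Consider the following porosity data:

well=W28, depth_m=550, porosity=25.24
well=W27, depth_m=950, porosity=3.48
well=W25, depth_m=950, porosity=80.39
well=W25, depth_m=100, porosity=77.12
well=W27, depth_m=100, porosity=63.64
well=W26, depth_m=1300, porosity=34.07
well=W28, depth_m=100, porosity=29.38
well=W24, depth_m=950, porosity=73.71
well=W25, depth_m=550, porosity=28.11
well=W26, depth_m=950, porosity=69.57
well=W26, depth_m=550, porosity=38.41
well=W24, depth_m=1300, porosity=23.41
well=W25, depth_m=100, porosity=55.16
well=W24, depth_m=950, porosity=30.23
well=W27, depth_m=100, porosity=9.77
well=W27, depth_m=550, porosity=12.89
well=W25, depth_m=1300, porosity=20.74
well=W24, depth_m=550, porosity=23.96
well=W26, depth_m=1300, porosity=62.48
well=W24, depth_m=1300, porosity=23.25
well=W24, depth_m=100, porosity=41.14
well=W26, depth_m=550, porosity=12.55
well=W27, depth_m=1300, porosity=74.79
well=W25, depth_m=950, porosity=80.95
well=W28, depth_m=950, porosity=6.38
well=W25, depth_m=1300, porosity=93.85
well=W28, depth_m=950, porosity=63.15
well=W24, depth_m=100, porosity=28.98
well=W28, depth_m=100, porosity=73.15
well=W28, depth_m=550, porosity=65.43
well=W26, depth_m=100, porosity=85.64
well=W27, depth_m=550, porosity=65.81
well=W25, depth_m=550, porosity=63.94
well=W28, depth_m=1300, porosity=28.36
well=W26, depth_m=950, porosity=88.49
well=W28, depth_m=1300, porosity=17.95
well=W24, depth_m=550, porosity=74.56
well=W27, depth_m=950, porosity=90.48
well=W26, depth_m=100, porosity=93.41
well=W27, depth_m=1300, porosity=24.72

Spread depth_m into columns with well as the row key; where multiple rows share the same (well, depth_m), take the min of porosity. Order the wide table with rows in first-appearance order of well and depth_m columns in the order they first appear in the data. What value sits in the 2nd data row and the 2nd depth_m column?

With rows in first-appearance order of well, row 2 is well=W27. depth_m columns in first-appearance order: 550, 950, 100, 1300; column 2 is 950.
Long rows with well=W27, depth_m=950: min(3.48, 90.48) = 3.48.

3.48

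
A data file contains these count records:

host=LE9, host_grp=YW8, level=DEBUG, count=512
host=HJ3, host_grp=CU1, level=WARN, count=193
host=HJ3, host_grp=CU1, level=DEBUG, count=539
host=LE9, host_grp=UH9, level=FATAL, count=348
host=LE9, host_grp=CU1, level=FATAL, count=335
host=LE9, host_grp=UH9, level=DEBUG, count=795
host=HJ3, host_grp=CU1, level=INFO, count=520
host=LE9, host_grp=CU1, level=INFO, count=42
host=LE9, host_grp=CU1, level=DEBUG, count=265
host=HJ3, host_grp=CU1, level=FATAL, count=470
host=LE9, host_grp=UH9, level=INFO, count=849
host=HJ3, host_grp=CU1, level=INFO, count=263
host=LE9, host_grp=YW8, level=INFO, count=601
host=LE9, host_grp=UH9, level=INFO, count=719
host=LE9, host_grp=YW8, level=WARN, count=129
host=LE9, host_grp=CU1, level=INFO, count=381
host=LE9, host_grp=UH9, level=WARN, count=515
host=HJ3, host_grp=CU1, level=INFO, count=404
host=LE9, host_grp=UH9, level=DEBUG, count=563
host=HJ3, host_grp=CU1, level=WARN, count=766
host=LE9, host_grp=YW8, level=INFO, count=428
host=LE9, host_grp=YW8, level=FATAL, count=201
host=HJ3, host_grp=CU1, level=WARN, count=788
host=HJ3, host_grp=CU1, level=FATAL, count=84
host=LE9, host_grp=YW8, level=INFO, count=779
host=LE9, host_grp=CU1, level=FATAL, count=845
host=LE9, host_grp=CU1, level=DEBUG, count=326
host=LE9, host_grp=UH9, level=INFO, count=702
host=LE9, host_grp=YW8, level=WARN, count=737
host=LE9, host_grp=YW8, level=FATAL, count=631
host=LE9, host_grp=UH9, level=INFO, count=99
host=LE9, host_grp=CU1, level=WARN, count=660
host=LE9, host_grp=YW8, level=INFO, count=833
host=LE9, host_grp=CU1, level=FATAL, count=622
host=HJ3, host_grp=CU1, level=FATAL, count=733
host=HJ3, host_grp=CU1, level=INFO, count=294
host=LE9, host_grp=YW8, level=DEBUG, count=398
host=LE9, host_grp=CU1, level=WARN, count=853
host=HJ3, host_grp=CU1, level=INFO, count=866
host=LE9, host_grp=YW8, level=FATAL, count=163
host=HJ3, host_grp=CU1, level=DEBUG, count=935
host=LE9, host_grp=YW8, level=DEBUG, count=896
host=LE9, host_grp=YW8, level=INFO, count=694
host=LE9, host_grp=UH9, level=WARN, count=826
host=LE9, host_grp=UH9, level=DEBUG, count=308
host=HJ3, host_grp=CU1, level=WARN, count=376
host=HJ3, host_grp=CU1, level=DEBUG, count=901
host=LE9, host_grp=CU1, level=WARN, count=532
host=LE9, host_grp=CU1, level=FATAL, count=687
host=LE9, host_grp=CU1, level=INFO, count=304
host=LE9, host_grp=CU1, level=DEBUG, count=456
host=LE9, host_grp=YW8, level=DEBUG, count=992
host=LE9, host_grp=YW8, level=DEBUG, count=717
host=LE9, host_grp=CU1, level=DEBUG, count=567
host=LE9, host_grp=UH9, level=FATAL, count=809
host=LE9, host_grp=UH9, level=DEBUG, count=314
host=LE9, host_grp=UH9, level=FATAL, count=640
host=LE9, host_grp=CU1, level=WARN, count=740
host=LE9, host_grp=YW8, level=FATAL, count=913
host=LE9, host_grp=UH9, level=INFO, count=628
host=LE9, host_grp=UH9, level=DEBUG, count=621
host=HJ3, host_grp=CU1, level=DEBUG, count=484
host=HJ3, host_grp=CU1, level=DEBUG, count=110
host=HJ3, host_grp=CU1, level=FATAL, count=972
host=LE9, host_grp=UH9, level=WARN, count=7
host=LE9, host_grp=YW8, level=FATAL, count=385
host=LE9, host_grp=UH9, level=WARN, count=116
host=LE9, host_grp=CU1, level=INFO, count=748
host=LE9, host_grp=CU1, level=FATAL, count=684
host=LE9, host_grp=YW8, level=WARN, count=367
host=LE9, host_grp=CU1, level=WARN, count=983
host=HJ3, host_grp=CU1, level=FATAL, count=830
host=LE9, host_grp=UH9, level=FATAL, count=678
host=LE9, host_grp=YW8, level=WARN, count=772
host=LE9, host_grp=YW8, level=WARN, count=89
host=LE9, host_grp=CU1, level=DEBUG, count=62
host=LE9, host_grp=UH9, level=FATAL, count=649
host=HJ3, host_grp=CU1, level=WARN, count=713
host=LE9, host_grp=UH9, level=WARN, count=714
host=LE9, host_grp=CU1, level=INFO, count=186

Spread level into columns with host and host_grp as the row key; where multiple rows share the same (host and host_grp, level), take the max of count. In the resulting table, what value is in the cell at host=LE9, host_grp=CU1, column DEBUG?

567

Rows with host=LE9, host_grp=CU1 and level=DEBUG: count values are 265, 326, 456, 567, 62.
max(265, 326, 456, 567, 62) = 567.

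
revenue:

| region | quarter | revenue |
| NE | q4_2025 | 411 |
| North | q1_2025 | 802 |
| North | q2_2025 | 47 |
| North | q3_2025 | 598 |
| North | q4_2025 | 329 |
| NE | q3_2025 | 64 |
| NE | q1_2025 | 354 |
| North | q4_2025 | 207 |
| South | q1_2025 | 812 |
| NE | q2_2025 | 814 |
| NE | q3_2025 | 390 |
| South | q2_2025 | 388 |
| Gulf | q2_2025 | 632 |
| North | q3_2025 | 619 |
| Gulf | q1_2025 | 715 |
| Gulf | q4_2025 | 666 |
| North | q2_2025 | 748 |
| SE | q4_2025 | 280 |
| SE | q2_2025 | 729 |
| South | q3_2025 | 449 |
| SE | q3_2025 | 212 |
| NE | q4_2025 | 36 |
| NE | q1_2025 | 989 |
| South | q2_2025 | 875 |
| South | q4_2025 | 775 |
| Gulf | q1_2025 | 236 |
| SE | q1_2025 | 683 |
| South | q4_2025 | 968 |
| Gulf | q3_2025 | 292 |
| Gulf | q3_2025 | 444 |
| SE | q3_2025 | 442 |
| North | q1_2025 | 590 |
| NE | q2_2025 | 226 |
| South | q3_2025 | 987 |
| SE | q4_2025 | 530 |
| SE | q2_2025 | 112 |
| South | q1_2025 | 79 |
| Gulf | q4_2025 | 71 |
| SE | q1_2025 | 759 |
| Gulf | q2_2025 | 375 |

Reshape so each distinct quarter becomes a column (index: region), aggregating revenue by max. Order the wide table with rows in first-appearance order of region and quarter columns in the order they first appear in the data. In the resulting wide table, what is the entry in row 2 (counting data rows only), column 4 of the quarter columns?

With rows in first-appearance order of region, row 2 is region=North. quarter columns in first-appearance order: q4_2025, q1_2025, q2_2025, q3_2025; column 4 is q3_2025.
Long rows with region=North, quarter=q3_2025: max(598, 619) = 619.

619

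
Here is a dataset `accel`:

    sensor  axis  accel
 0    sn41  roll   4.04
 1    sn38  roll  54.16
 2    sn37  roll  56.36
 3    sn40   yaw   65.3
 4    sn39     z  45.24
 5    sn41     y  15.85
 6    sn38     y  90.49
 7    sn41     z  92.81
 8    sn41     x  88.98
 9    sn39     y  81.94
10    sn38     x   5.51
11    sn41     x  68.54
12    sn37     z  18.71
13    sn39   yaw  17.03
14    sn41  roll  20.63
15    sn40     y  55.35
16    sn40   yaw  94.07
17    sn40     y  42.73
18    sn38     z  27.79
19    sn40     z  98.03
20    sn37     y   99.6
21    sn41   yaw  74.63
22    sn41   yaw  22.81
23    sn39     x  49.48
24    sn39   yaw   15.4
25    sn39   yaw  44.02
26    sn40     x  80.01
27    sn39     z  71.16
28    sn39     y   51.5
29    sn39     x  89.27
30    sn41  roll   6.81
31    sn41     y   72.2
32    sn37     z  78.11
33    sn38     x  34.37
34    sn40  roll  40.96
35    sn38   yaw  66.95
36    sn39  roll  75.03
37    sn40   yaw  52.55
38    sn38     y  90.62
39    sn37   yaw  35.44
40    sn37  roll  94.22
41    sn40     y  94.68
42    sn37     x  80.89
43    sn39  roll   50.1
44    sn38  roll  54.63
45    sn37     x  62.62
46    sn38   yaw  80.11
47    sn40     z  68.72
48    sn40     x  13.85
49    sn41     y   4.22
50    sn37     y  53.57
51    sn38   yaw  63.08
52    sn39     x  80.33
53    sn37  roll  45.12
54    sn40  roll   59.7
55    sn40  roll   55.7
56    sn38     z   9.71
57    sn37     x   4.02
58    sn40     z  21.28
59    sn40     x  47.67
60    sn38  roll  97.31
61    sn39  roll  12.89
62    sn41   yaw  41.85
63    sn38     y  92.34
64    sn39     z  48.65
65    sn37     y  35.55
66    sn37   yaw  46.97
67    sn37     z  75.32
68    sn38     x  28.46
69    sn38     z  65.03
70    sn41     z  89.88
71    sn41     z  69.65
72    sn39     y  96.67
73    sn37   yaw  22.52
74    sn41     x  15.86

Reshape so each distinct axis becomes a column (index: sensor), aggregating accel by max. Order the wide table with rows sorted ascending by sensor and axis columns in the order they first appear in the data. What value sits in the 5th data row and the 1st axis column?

20.63

With rows sorted ascending by sensor, row 5 is sensor=sn41. axis columns in first-appearance order: roll, yaw, z, y, x; column 1 is roll.
Long rows with sensor=sn41, axis=roll: max(4.04, 20.63, 6.81) = 20.63.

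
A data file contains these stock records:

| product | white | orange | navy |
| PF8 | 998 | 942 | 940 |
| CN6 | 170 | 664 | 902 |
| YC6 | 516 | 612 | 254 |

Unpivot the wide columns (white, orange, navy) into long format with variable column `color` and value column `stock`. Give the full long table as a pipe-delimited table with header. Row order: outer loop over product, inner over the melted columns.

| product | color | stock |
| PF8 | white | 998 |
| PF8 | orange | 942 |
| PF8 | navy | 940 |
| CN6 | white | 170 |
| CN6 | orange | 664 |
| CN6 | navy | 902 |
| YC6 | white | 516 |
| YC6 | orange | 612 |
| YC6 | navy | 254 |

Each (product, column) pair becomes one row: 3 × 3 = 9 rows.
For example, (PF8, white) → stock=998.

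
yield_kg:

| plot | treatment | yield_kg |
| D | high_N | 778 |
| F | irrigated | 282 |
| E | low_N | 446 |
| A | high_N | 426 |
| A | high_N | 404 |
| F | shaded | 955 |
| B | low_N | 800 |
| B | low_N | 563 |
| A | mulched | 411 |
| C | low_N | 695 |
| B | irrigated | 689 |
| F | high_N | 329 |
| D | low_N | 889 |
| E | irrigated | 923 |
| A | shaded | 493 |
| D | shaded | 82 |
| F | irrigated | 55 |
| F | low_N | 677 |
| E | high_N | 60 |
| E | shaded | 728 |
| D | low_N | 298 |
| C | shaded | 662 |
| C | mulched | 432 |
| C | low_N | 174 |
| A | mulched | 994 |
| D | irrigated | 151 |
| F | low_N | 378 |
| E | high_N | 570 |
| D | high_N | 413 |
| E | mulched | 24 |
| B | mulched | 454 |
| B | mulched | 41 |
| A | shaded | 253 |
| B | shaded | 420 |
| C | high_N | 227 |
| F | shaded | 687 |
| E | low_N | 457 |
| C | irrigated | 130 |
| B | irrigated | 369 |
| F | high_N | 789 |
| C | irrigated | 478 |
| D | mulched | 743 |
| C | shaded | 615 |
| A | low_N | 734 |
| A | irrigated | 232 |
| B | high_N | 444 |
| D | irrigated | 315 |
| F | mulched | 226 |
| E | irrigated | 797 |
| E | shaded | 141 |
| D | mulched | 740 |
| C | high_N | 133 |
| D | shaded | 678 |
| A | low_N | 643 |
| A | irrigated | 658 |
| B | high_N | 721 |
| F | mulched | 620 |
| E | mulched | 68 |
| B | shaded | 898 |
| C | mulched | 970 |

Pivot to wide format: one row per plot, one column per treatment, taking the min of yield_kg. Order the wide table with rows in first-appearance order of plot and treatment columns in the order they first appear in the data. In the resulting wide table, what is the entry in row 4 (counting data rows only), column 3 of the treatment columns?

With rows in first-appearance order of plot, row 4 is plot=A. treatment columns in first-appearance order: high_N, irrigated, low_N, shaded, mulched; column 3 is low_N.
Long rows with plot=A, treatment=low_N: min(734, 643) = 643.

643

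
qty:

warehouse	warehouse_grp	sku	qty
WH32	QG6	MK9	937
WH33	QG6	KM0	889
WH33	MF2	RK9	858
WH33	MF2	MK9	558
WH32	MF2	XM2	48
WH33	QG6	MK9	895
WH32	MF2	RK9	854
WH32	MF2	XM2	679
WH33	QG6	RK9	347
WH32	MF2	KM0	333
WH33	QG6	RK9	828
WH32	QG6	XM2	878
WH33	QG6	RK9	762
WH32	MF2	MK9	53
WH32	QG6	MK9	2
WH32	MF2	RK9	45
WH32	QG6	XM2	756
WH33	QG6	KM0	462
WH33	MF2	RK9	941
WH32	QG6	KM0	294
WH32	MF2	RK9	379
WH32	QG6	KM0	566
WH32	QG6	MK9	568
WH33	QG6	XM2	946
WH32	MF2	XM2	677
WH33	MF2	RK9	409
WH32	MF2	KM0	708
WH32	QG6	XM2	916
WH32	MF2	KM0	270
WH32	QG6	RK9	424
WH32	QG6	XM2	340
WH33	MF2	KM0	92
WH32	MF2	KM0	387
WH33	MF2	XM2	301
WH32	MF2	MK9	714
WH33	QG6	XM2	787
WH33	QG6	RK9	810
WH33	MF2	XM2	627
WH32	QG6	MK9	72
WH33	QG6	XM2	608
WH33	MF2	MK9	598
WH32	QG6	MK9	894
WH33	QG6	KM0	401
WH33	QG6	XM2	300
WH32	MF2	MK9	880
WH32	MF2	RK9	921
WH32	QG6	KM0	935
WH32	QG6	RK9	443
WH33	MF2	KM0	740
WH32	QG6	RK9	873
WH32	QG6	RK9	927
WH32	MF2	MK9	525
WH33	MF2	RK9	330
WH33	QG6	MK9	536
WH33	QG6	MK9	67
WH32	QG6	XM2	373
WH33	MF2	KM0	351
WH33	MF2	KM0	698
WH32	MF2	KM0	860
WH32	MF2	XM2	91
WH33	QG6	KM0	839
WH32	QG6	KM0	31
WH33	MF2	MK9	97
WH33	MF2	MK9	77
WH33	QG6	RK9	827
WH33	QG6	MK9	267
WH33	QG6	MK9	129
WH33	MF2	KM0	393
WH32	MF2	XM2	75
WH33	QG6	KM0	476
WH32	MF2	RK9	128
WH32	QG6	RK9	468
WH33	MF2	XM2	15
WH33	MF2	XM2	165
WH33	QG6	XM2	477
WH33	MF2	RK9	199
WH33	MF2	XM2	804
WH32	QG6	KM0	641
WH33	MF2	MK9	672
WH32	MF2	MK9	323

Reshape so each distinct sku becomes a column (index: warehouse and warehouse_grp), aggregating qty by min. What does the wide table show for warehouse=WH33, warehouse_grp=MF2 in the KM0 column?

Rows with warehouse=WH33, warehouse_grp=MF2 and sku=KM0: qty values are 92, 740, 351, 698, 393.
min(92, 740, 351, 698, 393) = 92.

92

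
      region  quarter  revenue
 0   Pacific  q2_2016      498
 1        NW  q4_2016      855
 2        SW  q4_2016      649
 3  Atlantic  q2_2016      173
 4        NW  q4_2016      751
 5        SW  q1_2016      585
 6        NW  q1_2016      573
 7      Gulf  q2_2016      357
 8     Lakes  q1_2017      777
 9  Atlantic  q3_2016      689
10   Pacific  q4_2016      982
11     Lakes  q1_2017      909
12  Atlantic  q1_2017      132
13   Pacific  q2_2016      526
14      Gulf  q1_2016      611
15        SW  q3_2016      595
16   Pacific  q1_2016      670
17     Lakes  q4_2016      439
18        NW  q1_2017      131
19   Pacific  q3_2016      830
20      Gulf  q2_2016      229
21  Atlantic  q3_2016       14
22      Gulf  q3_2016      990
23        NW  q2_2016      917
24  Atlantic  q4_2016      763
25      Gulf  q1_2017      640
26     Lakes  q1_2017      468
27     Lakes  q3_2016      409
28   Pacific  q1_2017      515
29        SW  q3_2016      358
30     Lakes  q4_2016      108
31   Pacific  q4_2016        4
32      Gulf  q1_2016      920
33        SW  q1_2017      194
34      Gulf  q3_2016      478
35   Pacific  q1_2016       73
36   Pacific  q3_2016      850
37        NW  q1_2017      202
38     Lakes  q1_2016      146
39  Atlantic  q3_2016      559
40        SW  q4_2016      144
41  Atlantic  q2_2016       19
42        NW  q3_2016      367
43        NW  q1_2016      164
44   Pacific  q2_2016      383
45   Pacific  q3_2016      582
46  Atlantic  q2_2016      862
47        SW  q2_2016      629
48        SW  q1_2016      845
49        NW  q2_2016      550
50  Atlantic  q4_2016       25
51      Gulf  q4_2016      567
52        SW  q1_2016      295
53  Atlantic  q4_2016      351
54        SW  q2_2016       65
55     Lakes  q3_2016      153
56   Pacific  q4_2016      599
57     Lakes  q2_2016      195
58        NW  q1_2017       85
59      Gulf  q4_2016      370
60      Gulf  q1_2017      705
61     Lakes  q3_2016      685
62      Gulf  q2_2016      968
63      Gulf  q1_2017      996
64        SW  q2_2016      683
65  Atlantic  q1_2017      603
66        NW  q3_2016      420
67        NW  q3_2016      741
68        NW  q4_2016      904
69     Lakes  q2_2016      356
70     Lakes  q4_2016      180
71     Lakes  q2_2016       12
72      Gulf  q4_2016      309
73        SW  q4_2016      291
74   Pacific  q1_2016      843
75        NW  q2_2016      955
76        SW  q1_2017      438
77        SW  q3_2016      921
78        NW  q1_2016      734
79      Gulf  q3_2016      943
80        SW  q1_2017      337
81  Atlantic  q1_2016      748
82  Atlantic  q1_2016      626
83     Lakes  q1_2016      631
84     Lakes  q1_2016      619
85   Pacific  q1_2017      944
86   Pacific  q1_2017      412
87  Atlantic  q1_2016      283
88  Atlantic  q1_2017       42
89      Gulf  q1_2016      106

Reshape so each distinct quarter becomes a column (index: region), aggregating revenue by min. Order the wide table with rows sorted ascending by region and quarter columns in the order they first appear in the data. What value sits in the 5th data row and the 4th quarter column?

With rows sorted ascending by region, row 5 is region=Pacific. quarter columns in first-appearance order: q2_2016, q4_2016, q1_2016, q1_2017, q3_2016; column 4 is q1_2017.
Long rows with region=Pacific, quarter=q1_2017: min(515, 944, 412) = 412.

412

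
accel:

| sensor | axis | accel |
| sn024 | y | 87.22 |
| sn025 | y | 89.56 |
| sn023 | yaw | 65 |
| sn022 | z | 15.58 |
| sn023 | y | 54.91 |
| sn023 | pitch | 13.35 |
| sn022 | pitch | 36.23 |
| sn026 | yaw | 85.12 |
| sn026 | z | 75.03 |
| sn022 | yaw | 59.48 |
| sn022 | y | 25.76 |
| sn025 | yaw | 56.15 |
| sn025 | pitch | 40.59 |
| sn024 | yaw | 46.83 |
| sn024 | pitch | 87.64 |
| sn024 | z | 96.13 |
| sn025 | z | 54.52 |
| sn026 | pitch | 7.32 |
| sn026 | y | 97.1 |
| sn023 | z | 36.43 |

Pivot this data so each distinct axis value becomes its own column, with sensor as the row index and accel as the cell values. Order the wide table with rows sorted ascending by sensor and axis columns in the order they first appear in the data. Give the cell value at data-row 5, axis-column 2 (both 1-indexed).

85.12

With rows sorted ascending by sensor, row 5 is sensor=sn026. axis columns in first-appearance order: y, yaw, z, pitch; column 2 is yaw.
Long rows with sensor=sn026, axis=yaw: accel = 85.12.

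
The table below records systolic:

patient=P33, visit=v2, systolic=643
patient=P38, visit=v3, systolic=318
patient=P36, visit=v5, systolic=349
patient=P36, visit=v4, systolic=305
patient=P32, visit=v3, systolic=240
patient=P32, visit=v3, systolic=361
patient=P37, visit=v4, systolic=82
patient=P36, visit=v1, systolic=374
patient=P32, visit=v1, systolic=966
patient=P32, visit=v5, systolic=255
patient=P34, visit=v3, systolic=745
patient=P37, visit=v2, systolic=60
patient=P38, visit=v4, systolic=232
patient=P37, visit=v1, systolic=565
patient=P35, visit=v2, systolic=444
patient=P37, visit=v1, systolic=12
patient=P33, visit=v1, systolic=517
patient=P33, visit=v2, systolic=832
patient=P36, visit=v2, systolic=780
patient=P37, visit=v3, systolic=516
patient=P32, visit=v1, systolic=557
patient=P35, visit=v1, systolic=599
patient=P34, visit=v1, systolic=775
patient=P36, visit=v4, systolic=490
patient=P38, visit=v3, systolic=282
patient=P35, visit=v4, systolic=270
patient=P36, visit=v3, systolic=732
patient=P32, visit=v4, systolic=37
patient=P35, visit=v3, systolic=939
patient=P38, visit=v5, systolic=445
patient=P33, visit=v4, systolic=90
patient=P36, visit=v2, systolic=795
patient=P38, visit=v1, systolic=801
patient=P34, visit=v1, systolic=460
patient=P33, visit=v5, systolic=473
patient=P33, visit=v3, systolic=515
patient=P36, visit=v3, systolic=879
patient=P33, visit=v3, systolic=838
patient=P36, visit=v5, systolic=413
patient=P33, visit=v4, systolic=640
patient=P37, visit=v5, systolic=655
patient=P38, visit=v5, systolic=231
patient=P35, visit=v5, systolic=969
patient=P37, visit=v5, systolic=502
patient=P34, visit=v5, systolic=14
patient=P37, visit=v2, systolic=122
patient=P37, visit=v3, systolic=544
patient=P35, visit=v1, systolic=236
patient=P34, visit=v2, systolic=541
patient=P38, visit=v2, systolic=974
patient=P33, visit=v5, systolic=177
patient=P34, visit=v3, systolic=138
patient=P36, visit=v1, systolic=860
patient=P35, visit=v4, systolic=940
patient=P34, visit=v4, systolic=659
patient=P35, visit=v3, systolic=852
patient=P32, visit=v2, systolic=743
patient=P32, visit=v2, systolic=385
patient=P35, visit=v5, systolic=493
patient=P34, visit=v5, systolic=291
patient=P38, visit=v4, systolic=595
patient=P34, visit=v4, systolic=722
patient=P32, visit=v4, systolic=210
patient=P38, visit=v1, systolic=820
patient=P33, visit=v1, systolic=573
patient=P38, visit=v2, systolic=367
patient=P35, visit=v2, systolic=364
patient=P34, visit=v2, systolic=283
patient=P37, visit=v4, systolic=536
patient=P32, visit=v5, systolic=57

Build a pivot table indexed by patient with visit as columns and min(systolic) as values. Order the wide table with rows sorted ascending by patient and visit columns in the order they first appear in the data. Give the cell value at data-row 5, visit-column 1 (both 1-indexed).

With rows sorted ascending by patient, row 5 is patient=P36. visit columns in first-appearance order: v2, v3, v5, v4, v1; column 1 is v2.
Long rows with patient=P36, visit=v2: min(780, 795) = 780.

780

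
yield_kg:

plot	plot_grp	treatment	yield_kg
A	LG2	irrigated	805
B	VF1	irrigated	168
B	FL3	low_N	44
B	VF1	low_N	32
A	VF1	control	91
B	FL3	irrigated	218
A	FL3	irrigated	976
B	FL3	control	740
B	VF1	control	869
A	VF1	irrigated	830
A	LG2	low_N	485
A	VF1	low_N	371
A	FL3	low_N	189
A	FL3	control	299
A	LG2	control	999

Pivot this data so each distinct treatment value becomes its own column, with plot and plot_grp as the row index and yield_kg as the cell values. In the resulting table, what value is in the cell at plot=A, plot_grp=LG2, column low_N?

485

Wide layout: rows indexed by plot and plot_grp, columns are the 3 distinct treatment values (irrigated, low_N, control).
Cell (plot=A, plot_grp=LG2, treatment=low_N) draws from the long row where plot=A, plot_grp=LG2 and treatment=low_N, which has yield_kg=485.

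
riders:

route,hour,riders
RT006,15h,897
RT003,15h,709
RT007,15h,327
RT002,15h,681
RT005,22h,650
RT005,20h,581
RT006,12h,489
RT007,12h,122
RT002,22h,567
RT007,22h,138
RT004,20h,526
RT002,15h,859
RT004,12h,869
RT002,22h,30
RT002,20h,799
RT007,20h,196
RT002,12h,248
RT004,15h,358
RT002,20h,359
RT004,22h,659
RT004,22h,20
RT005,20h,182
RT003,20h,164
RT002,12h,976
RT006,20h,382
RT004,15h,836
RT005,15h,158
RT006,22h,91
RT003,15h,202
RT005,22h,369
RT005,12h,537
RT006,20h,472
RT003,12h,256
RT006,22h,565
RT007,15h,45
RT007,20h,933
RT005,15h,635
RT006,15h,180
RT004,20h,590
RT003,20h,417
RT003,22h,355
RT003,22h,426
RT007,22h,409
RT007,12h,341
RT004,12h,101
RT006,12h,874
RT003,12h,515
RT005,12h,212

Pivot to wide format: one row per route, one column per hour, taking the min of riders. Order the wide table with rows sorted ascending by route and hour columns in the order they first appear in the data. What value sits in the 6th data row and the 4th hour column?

With rows sorted ascending by route, row 6 is route=RT007. hour columns in first-appearance order: 15h, 22h, 20h, 12h; column 4 is 12h.
Long rows with route=RT007, hour=12h: min(122, 341) = 122.

122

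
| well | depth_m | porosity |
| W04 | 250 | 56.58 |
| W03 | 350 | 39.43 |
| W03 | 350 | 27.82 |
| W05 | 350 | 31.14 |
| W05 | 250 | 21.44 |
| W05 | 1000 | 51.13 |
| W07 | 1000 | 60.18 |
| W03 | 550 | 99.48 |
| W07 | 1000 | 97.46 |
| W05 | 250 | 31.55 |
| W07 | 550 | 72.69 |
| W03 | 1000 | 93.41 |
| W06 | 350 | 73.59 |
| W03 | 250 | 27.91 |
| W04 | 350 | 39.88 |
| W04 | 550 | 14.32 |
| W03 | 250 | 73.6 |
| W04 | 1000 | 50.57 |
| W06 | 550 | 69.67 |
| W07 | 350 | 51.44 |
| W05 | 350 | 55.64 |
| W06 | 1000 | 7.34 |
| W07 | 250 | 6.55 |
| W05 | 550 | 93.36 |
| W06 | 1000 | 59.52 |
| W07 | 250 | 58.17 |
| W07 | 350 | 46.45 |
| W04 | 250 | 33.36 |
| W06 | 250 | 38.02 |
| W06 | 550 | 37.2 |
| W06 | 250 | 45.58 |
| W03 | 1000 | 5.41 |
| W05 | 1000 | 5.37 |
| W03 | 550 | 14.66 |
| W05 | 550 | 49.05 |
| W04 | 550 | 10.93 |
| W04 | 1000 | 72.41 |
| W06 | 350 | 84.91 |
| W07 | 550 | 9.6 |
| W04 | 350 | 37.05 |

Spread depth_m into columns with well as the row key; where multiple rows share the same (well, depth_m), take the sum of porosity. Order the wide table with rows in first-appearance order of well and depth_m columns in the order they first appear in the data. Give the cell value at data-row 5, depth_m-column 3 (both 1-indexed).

66.86

With rows in first-appearance order of well, row 5 is well=W06. depth_m columns in first-appearance order: 250, 350, 1000, 550; column 3 is 1000.
Long rows with well=W06, depth_m=1000: 7.34 + 59.52 = 66.86.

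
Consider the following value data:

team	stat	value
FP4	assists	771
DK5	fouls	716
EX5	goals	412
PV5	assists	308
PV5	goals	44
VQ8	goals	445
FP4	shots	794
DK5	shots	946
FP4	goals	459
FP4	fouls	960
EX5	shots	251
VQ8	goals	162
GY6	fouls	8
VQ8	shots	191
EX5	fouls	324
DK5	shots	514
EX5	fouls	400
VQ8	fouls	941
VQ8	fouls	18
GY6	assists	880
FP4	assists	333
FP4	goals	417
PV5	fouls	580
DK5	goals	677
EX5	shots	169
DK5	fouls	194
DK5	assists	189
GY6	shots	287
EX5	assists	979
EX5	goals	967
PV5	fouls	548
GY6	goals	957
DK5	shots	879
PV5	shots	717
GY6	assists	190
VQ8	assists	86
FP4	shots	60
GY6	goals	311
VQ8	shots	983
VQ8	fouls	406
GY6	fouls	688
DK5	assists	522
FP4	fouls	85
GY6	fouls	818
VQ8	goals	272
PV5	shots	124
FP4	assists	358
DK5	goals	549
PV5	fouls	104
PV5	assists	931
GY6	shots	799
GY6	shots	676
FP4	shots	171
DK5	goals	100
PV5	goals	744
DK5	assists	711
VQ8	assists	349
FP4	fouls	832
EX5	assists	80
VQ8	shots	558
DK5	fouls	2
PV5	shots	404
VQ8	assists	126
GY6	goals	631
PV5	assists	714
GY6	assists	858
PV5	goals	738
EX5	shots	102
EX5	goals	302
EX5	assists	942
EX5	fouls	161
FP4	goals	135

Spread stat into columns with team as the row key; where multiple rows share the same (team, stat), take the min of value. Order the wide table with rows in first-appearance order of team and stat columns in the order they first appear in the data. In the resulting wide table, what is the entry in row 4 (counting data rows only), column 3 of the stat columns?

With rows in first-appearance order of team, row 4 is team=PV5. stat columns in first-appearance order: assists, fouls, goals, shots; column 3 is goals.
Long rows with team=PV5, stat=goals: min(44, 744, 738) = 44.

44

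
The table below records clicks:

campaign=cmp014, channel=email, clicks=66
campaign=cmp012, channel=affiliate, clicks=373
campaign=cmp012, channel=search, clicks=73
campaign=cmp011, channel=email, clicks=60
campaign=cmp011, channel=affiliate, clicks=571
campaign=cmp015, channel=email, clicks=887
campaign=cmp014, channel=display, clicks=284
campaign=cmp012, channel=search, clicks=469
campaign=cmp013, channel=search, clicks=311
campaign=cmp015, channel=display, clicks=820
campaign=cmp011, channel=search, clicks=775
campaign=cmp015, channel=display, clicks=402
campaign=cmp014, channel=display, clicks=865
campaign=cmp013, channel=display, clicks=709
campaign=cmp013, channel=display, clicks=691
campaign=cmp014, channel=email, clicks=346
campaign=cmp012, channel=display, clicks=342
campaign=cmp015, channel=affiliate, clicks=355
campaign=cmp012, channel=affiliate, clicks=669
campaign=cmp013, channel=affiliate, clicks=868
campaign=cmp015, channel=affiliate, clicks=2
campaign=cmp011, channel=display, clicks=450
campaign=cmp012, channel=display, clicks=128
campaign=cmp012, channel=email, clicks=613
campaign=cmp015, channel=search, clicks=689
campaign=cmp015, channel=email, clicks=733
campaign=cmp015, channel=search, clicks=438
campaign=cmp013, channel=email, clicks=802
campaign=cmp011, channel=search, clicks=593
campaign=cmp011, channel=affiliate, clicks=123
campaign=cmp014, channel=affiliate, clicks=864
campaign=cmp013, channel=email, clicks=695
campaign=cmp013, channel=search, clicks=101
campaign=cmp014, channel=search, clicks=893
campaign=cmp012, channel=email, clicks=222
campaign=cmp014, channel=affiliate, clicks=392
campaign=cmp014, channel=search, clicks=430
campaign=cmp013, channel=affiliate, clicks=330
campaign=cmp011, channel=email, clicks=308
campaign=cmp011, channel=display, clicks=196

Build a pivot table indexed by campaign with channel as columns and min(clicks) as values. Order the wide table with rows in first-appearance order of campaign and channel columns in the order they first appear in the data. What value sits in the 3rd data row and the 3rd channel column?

593

With rows in first-appearance order of campaign, row 3 is campaign=cmp011. channel columns in first-appearance order: email, affiliate, search, display; column 3 is search.
Long rows with campaign=cmp011, channel=search: min(775, 593) = 593.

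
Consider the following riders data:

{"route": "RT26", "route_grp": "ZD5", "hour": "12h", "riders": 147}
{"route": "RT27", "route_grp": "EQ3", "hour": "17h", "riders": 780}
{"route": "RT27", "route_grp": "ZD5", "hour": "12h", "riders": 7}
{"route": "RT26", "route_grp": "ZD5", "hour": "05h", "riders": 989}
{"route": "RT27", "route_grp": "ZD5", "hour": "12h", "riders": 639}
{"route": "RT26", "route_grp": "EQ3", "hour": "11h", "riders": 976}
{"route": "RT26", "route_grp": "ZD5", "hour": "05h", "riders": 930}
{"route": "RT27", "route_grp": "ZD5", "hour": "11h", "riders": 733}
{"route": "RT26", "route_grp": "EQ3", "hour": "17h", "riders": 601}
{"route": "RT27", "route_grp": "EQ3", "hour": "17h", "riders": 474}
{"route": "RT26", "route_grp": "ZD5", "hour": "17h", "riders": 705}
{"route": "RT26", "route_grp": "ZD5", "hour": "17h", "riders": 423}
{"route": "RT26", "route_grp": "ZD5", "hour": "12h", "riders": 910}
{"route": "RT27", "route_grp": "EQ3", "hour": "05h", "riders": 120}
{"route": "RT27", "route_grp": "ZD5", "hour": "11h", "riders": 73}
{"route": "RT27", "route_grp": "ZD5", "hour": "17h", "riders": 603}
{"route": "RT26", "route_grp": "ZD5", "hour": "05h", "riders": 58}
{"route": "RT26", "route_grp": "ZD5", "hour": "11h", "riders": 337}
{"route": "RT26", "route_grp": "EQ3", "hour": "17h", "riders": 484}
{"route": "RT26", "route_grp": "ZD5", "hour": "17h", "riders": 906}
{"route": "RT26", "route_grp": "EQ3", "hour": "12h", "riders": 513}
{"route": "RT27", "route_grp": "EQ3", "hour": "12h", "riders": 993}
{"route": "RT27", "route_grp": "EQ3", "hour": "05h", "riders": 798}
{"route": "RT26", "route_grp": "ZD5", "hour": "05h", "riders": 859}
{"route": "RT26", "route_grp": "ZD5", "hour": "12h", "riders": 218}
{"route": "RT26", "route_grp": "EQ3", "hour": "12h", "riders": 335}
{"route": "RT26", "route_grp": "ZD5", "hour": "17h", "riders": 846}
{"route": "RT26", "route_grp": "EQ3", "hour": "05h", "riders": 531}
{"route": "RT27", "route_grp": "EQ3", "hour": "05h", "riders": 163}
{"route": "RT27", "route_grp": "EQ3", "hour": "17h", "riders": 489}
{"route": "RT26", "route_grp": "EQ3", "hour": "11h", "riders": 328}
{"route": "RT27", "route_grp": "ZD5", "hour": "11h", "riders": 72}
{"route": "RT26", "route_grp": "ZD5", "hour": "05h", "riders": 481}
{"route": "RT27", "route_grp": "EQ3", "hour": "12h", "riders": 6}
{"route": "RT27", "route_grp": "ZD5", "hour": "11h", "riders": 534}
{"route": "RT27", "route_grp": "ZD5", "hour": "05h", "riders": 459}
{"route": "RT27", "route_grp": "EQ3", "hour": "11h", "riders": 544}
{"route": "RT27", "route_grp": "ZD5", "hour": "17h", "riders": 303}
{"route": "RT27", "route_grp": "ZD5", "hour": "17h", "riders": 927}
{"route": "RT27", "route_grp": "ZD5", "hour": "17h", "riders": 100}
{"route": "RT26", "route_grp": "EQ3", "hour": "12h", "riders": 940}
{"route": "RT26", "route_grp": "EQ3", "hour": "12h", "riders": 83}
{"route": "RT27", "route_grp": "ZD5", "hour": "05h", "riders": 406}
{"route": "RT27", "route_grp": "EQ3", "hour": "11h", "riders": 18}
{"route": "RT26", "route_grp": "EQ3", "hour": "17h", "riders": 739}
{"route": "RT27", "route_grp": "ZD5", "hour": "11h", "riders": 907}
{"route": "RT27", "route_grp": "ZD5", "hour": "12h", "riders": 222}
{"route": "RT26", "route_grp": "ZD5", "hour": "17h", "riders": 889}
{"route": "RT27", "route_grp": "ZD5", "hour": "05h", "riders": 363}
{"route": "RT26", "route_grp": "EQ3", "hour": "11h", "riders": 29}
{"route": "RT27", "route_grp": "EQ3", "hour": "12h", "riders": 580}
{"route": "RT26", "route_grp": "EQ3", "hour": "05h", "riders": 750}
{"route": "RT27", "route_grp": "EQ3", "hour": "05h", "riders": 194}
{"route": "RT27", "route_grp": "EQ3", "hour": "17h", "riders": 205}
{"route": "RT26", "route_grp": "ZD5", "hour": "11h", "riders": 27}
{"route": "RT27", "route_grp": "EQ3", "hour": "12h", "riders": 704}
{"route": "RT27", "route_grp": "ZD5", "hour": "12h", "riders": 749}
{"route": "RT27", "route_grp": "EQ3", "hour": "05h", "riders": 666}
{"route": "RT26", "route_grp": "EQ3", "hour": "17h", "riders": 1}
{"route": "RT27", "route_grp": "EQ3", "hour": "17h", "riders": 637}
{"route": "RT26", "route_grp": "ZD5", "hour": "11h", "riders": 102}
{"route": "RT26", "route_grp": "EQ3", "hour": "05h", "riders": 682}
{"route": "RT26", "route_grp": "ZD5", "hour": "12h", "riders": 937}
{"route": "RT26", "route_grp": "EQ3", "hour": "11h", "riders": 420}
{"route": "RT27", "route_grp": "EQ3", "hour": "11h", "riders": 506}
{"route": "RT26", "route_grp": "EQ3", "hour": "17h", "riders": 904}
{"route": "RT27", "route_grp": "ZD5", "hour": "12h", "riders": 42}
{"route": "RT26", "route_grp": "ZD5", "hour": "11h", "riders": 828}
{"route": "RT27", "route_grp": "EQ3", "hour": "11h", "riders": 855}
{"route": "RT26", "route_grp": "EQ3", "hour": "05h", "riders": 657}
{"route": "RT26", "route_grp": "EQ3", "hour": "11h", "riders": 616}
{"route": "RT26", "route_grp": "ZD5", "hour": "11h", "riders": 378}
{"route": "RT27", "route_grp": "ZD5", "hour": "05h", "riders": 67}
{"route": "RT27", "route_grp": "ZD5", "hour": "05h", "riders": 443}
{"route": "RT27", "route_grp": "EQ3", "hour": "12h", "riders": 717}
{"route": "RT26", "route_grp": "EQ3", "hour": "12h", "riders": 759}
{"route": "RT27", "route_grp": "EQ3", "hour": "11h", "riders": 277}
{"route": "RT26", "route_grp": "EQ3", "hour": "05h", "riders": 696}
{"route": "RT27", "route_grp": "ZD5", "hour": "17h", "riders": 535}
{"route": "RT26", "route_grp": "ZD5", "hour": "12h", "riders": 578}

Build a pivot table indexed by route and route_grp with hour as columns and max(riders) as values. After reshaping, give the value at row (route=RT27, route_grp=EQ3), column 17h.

Rows with route=RT27, route_grp=EQ3 and hour=17h: riders values are 780, 474, 489, 205, 637.
max(780, 474, 489, 205, 637) = 780.

780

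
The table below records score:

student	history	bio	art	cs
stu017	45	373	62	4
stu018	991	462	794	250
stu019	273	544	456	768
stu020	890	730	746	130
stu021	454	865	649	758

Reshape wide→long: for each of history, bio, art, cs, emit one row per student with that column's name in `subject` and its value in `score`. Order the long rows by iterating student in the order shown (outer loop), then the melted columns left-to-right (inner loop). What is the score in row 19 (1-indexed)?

649

20 rows total (5 × 4). Row 19: index ⌊(19-1)/4⌋ = 4 into student → stu021; (19-1) mod 4 = 2 into the melted columns → art.
So row 19 is (stu021, art, 649); score = 649.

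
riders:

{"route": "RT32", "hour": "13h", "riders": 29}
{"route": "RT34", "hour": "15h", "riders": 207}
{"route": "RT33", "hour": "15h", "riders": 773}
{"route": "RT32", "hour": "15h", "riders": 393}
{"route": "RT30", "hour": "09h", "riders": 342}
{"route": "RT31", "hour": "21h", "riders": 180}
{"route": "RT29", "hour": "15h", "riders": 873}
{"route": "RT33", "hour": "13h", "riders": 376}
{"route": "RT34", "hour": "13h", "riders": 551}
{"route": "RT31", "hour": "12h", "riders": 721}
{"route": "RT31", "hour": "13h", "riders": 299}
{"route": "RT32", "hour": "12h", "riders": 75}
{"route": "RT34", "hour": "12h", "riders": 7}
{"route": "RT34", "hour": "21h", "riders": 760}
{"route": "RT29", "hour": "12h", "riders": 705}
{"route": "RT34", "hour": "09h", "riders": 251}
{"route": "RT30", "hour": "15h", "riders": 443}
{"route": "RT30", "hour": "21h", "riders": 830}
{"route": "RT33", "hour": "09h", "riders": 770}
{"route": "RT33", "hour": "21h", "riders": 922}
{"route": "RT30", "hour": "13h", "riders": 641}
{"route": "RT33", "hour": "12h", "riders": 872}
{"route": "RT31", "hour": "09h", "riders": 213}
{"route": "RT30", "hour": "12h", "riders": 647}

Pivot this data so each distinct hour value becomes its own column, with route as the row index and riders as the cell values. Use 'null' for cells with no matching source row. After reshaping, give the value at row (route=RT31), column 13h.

The long row with route=RT31, hour=13h has riders=299.

299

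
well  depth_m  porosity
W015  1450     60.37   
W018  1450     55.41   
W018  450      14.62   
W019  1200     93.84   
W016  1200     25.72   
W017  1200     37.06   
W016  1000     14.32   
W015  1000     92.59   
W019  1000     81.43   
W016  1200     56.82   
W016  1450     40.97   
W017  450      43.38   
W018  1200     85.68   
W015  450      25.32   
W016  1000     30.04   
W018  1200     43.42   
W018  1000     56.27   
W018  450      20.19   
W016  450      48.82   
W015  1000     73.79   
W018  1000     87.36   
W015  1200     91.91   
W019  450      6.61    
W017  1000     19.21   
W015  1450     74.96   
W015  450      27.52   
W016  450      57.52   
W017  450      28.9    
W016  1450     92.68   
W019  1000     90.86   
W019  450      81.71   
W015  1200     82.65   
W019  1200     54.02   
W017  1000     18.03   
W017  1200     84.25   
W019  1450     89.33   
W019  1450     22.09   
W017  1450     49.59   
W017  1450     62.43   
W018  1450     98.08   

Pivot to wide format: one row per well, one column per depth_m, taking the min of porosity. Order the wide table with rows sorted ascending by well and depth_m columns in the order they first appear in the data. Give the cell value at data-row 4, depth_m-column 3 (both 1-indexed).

43.42

With rows sorted ascending by well, row 4 is well=W018. depth_m columns in first-appearance order: 1450, 450, 1200, 1000; column 3 is 1200.
Long rows with well=W018, depth_m=1200: min(85.68, 43.42) = 43.42.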